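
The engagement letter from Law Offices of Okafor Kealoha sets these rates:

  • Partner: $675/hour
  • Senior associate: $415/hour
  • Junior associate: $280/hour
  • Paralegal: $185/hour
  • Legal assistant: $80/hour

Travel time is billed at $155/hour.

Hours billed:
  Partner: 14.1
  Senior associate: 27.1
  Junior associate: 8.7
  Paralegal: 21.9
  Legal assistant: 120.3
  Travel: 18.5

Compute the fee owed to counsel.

$39,743.00

Partner: 14.1 × $675 = $9,517.50
Senior associate: 27.1 × $415 = $11,246.50
Junior associate: 8.7 × $280 = $2,436.00
Paralegal: 21.9 × $185 = $4,051.50
Legal assistant: 120.3 × $80 = $9,624.00
Subtotal: $9,517.50 + $11,246.50 + $2,436.00 + $4,051.50 + $9,624.00 = $36,875.50
Travel: 18.5 × $155 = $2,867.50
Total: $36,875.50 + $2,867.50 = $39,743.00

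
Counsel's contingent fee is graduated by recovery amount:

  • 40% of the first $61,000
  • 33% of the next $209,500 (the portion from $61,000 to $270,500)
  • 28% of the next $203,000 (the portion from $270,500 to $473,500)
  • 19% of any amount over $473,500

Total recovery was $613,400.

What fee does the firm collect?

First $61,000 at 40% = $24,400.00
Next $209,500 at 33% = $69,135.00
Next $203,000 at 28% = $56,840.00
Remaining $139,900 at 19% = $26,581.00
Fee: $24,400.00 + $69,135.00 + $56,840.00 + $26,581.00 = $176,956.00

$176,956.00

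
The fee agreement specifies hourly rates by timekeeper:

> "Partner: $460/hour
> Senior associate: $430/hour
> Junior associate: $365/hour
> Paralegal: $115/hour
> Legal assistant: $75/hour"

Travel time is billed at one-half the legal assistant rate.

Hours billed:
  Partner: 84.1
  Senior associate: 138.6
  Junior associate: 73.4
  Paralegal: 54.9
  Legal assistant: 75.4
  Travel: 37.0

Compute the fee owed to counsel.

Partner: 84.1 × $460 = $38,686.00
Senior associate: 138.6 × $430 = $59,598.00
Junior associate: 73.4 × $365 = $26,791.00
Paralegal: 54.9 × $115 = $6,313.50
Legal assistant: 75.4 × $75 = $5,655.00
Subtotal: $38,686.00 + $59,598.00 + $26,791.00 + $6,313.50 + $5,655.00 = $137,043.50
Travel: 37.0 × ($75 ÷ 2) = 37.0 × $37.50 = $1,387.50
Total: $137,043.50 + $1,387.50 = $138,431.00

$138,431.00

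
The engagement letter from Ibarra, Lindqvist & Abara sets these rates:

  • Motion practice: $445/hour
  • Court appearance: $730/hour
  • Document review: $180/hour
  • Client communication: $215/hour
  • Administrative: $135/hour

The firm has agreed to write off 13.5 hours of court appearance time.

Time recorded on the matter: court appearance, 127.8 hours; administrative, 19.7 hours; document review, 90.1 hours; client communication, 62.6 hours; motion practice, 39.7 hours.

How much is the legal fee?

$133,442.00

Motion practice: 39.7 × $445 = $17,666.50
Court appearance: 127.8 × $730 = $93,294.00
Document review: 90.1 × $180 = $16,218.00
Client communication: 62.6 × $215 = $13,459.00
Administrative: 19.7 × $135 = $2,659.50
Subtotal: $143,297.00
Write-off: 13.5 × $730 = $9,855.00
Total: $143,297.00 − $9,855.00 = $133,442.00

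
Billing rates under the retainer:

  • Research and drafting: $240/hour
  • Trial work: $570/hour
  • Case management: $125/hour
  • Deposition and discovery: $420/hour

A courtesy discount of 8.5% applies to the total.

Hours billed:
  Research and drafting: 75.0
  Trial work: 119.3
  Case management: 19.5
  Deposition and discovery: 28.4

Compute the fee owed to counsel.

$91,835.35

Research and drafting: 75.0 × $240 = $18,000.00
Trial work: 119.3 × $570 = $68,001.00
Case management: 19.5 × $125 = $2,437.50
Deposition and discovery: 28.4 × $420 = $11,928.00
Subtotal: $100,366.50
Less 8.5% discount: −$8,531.15
Total: $100,366.50 − $8,531.15 = $91,835.35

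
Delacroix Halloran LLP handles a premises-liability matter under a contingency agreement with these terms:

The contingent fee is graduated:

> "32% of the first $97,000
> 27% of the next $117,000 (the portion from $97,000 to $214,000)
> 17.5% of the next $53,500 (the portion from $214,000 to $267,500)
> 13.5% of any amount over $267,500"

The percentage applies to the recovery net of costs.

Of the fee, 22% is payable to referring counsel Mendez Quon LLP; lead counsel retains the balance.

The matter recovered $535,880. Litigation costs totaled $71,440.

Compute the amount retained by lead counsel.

Fee base (net of costs): $535,880 − $71,440 = $464,440
First $97,000 at 32% = $31,040.00
Next $117,000 at 27% = $31,590.00
Next $53,500 at 17.5% = $9,362.50
Remaining $196,940 at 13.5% = $26,586.90
Fee: $31,040.00 + $31,590.00 + $9,362.50 + $26,586.90 = $98,579.40
Referral share: 22% of $98,579.40 = $21,687.47; lead counsel retains $98,579.40 − $21,687.47 = $76,891.93.

$76,891.93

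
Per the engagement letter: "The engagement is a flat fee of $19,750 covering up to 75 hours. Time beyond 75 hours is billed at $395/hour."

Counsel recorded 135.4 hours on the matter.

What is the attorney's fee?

Flat fee: $19,750.00
Excess hours: 135.4 − 75 = 60.4
Overrun: 60.4 × $395 = $23,858.00
Total: $19,750.00 + $23,858.00 = $43,608.00

$43,608.00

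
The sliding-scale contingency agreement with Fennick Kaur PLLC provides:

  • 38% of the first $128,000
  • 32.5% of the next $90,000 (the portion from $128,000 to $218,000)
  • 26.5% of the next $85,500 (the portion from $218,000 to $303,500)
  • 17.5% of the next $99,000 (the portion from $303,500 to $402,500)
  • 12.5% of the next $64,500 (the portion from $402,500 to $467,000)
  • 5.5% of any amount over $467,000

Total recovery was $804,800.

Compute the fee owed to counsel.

First $128,000 at 38% = $48,640.00
Next $90,000 at 32.5% = $29,250.00
Next $85,500 at 26.5% = $22,657.50
Next $99,000 at 17.5% = $17,325.00
Next $64,500 at 12.5% = $8,062.50
Remaining $337,800 at 5.5% = $18,579.00
Fee: $48,640.00 + $29,250.00 + $22,657.50 + $17,325.00 + $8,062.50 + $18,579.00 = $144,514.00

$144,514.00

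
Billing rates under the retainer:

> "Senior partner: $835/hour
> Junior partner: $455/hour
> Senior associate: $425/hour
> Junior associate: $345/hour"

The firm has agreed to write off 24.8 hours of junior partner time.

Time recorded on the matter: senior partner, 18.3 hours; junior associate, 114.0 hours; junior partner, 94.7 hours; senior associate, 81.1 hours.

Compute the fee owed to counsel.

Senior partner: 18.3 × $835 = $15,280.50
Junior partner: 94.7 × $455 = $43,088.50
Senior associate: 81.1 × $425 = $34,467.50
Junior associate: 114.0 × $345 = $39,330.00
Subtotal: $132,166.50
Write-off: 24.8 × $455 = $11,284.00
Total: $132,166.50 − $11,284.00 = $120,882.50

$120,882.50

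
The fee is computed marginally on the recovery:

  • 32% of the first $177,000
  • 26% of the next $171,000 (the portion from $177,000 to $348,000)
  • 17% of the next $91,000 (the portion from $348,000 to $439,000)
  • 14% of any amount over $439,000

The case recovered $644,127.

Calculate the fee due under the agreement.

First $177,000 at 32% = $56,640.00
Next $171,000 at 26% = $44,460.00
Next $91,000 at 17% = $15,470.00
Remaining $205,127 at 14% = $28,717.78
Fee: $56,640.00 + $44,460.00 + $15,470.00 + $28,717.78 = $145,287.78

$145,287.78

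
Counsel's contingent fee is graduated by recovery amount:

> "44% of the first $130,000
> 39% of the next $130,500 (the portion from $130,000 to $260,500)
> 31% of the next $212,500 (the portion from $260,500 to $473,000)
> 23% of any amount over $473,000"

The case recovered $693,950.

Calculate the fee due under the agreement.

$224,788.50

First $130,000 at 44% = $57,200.00
Next $130,500 at 39% = $50,895.00
Next $212,500 at 31% = $65,875.00
Remaining $220,950 at 23% = $50,818.50
Fee: $57,200.00 + $50,895.00 + $65,875.00 + $50,818.50 = $224,788.50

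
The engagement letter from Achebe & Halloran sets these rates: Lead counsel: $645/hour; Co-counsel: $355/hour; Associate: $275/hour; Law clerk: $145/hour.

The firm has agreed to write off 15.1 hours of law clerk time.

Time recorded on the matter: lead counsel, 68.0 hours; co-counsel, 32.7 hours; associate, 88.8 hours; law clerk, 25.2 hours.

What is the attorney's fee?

$81,353.00

Lead counsel: 68.0 × $645 = $43,860.00
Co-counsel: 32.7 × $355 = $11,608.50
Associate: 88.8 × $275 = $24,420.00
Law clerk: 25.2 × $145 = $3,654.00
Subtotal: $83,542.50
Write-off: 15.1 × $145 = $2,189.50
Total: $83,542.50 − $2,189.50 = $81,353.00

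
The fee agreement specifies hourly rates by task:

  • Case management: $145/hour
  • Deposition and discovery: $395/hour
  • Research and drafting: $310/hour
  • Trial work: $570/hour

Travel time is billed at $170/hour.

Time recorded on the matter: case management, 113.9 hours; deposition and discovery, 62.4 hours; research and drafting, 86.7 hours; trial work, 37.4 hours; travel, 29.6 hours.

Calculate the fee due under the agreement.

Case management: 113.9 × $145 = $16,515.50
Deposition and discovery: 62.4 × $395 = $24,648.00
Research and drafting: 86.7 × $310 = $26,877.00
Trial work: 37.4 × $570 = $21,318.00
Subtotal: $16,515.50 + $24,648.00 + $26,877.00 + $21,318.00 = $89,358.50
Travel: 29.6 × $170 = $5,032.00
Total: $89,358.50 + $5,032.00 = $94,390.50

$94,390.50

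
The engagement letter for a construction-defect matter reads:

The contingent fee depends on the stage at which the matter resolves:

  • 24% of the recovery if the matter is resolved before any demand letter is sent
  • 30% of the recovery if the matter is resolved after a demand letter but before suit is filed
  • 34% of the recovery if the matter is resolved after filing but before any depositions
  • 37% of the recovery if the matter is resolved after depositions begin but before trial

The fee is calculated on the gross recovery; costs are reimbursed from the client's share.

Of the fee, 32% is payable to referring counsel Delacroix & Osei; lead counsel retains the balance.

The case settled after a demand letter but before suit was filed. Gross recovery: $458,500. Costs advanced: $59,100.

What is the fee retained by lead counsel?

$93,534.00

Fee base is the gross recovery, $458,500; costs are reimbursed separately.
The matter settled after a demand letter but before suit was filed, so the 30% rate applies.
$458,500 × 30% = $137,550.00
Referral share: 32% of $137,550.00 = $44,016.00; lead counsel retains $137,550.00 − $44,016.00 = $93,534.00.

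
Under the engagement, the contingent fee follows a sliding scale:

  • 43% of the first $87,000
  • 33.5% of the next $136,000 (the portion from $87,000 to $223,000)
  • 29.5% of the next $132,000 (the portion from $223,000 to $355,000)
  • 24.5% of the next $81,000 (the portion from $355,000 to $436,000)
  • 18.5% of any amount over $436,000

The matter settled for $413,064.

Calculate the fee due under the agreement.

First $87,000 at 43% = $37,410.00
Next $136,000 at 33.5% = $45,560.00
Next $132,000 at 29.5% = $38,940.00
Remaining $58,064 at 24.5% = $14,225.68
Fee: $37,410.00 + $45,560.00 + $38,940.00 + $14,225.68 = $136,135.68

$136,135.68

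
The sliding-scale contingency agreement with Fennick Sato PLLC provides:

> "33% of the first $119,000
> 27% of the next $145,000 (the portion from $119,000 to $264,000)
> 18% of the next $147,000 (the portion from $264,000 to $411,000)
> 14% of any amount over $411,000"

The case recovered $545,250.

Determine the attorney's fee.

$123,675.00

First $119,000 at 33% = $39,270.00
Next $145,000 at 27% = $39,150.00
Next $147,000 at 18% = $26,460.00
Remaining $134,250 at 14% = $18,795.00
Fee: $39,270.00 + $39,150.00 + $26,460.00 + $18,795.00 = $123,675.00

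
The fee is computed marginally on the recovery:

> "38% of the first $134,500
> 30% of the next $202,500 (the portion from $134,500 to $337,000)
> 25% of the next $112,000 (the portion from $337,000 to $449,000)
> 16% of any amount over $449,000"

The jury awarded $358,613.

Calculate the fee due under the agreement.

$117,263.25

First $134,500 at 38% = $51,110.00
Next $202,500 at 30% = $60,750.00
Remaining $21,613 at 25% = $5,403.25
Fee: $51,110.00 + $60,750.00 + $5,403.25 = $117,263.25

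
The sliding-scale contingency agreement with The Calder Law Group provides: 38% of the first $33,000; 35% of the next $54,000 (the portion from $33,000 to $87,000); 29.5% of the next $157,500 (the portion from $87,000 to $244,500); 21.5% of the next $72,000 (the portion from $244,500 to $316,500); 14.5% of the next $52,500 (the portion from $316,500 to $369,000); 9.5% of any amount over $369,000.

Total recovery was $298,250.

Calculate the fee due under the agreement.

$89,458.75

First $33,000 at 38% = $12,540.00
Next $54,000 at 35% = $18,900.00
Next $157,500 at 29.5% = $46,462.50
Remaining $53,750 at 21.5% = $11,556.25
Fee: $12,540.00 + $18,900.00 + $46,462.50 + $11,556.25 = $89,458.75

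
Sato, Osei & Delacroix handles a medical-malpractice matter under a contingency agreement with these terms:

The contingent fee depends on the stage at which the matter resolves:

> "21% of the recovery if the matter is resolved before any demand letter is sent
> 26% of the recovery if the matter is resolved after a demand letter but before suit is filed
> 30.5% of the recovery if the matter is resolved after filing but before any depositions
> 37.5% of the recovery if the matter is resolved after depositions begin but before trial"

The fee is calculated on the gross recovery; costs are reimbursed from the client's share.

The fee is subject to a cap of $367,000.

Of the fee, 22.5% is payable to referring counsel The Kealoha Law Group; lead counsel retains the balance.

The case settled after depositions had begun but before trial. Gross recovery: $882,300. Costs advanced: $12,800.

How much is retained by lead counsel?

$256,418.44

Fee base is the gross recovery, $882,300; costs are reimbursed separately.
The matter settled after depositions had begun but before trial, so the 37.5% rate applies.
$882,300 × 37.5% = $330,862.50
$330,862.50 is under the $367,000 cap.
Referral share: 22.5% of $330,862.50 = $74,444.06; lead counsel retains $330,862.50 − $74,444.06 = $256,418.44.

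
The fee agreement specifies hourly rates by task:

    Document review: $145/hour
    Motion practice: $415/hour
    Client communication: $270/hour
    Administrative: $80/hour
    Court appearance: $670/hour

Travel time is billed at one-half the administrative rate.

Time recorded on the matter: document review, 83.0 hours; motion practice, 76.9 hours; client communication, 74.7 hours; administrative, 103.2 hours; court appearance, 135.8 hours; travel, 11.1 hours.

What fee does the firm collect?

$163,803.50

Document review: 83.0 × $145 = $12,035.00
Motion practice: 76.9 × $415 = $31,913.50
Client communication: 74.7 × $270 = $20,169.00
Administrative: 103.2 × $80 = $8,256.00
Court appearance: 135.8 × $670 = $90,986.00
Subtotal: $12,035.00 + $31,913.50 + $20,169.00 + $8,256.00 + $90,986.00 = $163,359.50
Travel: 11.1 × ($80 ÷ 2) = 11.1 × $40.00 = $444.00
Total: $163,359.50 + $444.00 = $163,803.50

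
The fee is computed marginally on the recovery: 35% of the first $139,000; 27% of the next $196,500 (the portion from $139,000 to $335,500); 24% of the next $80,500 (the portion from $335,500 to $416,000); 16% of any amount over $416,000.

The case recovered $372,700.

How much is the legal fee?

First $139,000 at 35% = $48,650.00
Next $196,500 at 27% = $53,055.00
Remaining $37,200 at 24% = $8,928.00
Fee: $48,650.00 + $53,055.00 + $8,928.00 = $110,633.00

$110,633.00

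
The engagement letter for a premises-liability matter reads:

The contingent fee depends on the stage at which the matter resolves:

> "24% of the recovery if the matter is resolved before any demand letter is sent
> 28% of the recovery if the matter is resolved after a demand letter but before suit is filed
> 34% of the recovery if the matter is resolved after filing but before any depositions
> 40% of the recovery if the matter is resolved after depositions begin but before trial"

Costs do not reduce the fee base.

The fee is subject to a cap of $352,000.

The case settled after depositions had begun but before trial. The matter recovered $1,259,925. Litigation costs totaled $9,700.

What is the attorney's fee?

$352,000.00

Fee base is the gross recovery, $1,259,925; costs are reimbursed separately.
The matter settled after depositions had begun but before trial, so the 40% rate applies.
$1,259,925 × 40% = $503,970.00
$503,970.00 exceeds the $352,000 cap, so the fee is capped at $352,000.00.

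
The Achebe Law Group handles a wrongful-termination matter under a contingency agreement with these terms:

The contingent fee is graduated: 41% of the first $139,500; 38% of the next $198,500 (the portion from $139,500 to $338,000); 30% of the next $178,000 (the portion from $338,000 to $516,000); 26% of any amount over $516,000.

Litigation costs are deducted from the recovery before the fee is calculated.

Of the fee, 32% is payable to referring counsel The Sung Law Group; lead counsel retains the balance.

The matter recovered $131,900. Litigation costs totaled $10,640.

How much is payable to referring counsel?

$15,909.31

Fee base (net of costs): $131,900 − $10,640 = $121,260
First $121,260 at 41% = $49,716.60
Referral share: 32% of $49,716.60 = $15,909.31; lead counsel retains $49,716.60 − $15,909.31 = $33,807.29.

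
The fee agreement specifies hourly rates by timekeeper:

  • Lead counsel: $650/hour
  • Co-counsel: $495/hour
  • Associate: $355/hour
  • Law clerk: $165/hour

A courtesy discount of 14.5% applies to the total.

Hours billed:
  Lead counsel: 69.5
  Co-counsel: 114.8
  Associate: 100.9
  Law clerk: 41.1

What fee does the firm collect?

$123,634.71

Lead counsel: 69.5 × $650 = $45,175.00
Co-counsel: 114.8 × $495 = $56,826.00
Associate: 100.9 × $355 = $35,819.50
Law clerk: 41.1 × $165 = $6,781.50
Subtotal: $144,602.00
Less 14.5% discount: −$20,967.29
Total: $144,602.00 − $20,967.29 = $123,634.71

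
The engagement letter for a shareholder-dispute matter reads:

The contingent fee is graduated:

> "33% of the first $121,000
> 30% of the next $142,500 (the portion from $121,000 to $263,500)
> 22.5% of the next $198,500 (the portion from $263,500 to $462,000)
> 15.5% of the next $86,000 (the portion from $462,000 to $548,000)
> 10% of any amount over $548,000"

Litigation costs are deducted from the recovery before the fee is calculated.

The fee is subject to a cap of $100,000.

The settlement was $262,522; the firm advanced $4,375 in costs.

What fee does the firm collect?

Fee base (net of costs): $262,522 − $4,375 = $258,147
First $121,000 at 33% = $39,930.00
Remaining $137,147 at 30% = $41,144.10
Fee: $39,930.00 + $41,144.10 = $81,074.10
$81,074.10 is under the $100,000 cap.

$81,074.10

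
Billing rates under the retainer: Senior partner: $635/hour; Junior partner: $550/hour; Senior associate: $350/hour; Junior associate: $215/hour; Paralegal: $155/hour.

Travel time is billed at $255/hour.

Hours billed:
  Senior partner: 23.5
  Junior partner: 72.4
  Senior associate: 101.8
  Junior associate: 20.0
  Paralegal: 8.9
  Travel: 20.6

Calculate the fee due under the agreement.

Senior partner: 23.5 × $635 = $14,922.50
Junior partner: 72.4 × $550 = $39,820.00
Senior associate: 101.8 × $350 = $35,630.00
Junior associate: 20.0 × $215 = $4,300.00
Paralegal: 8.9 × $155 = $1,379.50
Subtotal: $14,922.50 + $39,820.00 + $35,630.00 + $4,300.00 + $1,379.50 = $96,052.00
Travel: 20.6 × $255 = $5,253.00
Total: $96,052.00 + $5,253.00 = $101,305.00

$101,305.00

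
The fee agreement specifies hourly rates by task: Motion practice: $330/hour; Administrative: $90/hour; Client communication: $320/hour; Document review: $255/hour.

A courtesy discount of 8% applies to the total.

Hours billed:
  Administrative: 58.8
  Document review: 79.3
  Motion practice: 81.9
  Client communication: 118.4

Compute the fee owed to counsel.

Motion practice: 81.9 × $330 = $27,027.00
Administrative: 58.8 × $90 = $5,292.00
Client communication: 118.4 × $320 = $37,888.00
Document review: 79.3 × $255 = $20,221.50
Subtotal: $90,428.50
Less 8% discount: −$7,234.28
Total: $90,428.50 − $7,234.28 = $83,194.22

$83,194.22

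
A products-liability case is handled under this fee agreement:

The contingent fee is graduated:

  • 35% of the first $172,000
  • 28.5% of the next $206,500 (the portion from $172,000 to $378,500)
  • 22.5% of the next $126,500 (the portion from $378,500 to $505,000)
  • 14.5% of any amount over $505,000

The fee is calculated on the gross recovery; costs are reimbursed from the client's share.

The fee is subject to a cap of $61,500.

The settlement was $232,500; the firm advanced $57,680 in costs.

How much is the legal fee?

Fee base is the gross recovery, $232,500; costs are reimbursed separately.
First $172,000 at 35% = $60,200.00
Remaining $60,500 at 28.5% = $17,242.50
Fee: $60,200.00 + $17,242.50 = $77,442.50
$77,442.50 exceeds the $61,500 cap, so the fee is capped at $61,500.00.

$61,500.00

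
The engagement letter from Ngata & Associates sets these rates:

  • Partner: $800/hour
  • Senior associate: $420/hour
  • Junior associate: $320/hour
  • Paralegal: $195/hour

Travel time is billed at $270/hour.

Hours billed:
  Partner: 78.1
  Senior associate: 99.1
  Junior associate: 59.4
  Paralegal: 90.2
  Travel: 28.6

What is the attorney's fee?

$148,421.00

Partner: 78.1 × $800 = $62,480.00
Senior associate: 99.1 × $420 = $41,622.00
Junior associate: 59.4 × $320 = $19,008.00
Paralegal: 90.2 × $195 = $17,589.00
Subtotal: $62,480.00 + $41,622.00 + $19,008.00 + $17,589.00 = $140,699.00
Travel: 28.6 × $270 = $7,722.00
Total: $140,699.00 + $7,722.00 = $148,421.00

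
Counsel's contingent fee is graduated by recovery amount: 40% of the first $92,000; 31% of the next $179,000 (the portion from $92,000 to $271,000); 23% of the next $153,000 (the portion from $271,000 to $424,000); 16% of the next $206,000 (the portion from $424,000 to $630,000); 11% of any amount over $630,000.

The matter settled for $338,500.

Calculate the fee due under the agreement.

First $92,000 at 40% = $36,800.00
Next $179,000 at 31% = $55,490.00
Remaining $67,500 at 23% = $15,525.00
Fee: $36,800.00 + $55,490.00 + $15,525.00 = $107,815.00

$107,815.00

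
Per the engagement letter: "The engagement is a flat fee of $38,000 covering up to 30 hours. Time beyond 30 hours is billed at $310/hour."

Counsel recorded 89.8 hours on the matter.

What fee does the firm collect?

$56,538.00

Flat fee: $38,000.00
Excess hours: 89.8 − 30 = 59.8
Overrun: 59.8 × $310 = $18,538.00
Total: $38,000.00 + $18,538.00 = $56,538.00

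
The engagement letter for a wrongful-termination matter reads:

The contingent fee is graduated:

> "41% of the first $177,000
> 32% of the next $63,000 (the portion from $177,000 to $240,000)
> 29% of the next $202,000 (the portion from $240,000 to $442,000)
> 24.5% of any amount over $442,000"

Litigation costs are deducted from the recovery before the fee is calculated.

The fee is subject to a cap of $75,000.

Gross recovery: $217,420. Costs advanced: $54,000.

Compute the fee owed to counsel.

Fee base (net of costs): $217,420 − $54,000 = $163,420
First $163,420 at 41% = $67,002.20
$67,002.20 is under the $75,000 cap.

$67,002.20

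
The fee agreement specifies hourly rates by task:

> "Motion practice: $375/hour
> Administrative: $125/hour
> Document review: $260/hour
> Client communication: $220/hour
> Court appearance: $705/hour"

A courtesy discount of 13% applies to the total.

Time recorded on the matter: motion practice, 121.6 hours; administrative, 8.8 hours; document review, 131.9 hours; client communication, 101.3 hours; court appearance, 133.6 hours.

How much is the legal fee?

Motion practice: 121.6 × $375 = $45,600.00
Administrative: 8.8 × $125 = $1,100.00
Document review: 131.9 × $260 = $34,294.00
Client communication: 101.3 × $220 = $22,286.00
Court appearance: 133.6 × $705 = $94,188.00
Subtotal: $197,468.00
Less 13% discount: −$25,670.84
Total: $197,468.00 − $25,670.84 = $171,797.16

$171,797.16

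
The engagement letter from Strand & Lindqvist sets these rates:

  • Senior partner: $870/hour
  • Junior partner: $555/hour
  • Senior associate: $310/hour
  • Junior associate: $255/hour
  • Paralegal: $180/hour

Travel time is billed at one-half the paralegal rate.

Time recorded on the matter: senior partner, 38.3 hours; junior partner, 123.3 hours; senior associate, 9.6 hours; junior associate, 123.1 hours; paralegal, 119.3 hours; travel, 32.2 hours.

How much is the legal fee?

$160,491.00

Senior partner: 38.3 × $870 = $33,321.00
Junior partner: 123.3 × $555 = $68,431.50
Senior associate: 9.6 × $310 = $2,976.00
Junior associate: 123.1 × $255 = $31,390.50
Paralegal: 119.3 × $180 = $21,474.00
Subtotal: $33,321.00 + $68,431.50 + $2,976.00 + $31,390.50 + $21,474.00 = $157,593.00
Travel: 32.2 × ($180 ÷ 2) = 32.2 × $90.00 = $2,898.00
Total: $157,593.00 + $2,898.00 = $160,491.00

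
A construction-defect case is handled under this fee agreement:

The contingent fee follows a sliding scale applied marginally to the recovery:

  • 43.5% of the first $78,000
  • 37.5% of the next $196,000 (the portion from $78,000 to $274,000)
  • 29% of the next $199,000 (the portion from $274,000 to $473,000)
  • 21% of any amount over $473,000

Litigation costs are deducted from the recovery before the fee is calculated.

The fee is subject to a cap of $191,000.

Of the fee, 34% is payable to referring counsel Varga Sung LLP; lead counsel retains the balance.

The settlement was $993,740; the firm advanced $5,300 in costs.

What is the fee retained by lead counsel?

Fee base (net of costs): $993,740 − $5,300 = $988,440
First $78,000 at 43.5% = $33,930.00
Next $196,000 at 37.5% = $73,500.00
Next $199,000 at 29% = $57,710.00
Remaining $515,440 at 21% = $108,242.40
Fee: $33,930.00 + $73,500.00 + $57,710.00 + $108,242.40 = $273,382.40
$273,382.40 exceeds the $191,000 cap, so the fee is capped at $191,000.00.
Referral share: 34% of $191,000.00 = $64,940.00; lead counsel retains $191,000.00 − $64,940.00 = $126,060.00.

$126,060.00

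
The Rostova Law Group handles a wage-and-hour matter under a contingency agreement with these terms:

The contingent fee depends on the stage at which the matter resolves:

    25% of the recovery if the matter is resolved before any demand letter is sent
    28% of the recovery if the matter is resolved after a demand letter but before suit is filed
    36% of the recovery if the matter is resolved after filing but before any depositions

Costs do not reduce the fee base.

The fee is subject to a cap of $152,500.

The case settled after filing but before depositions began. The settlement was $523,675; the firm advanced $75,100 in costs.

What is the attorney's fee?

$152,500.00

Fee base is the gross recovery, $523,675; costs are reimbursed separately.
The matter settled after filing but before depositions began, so the 36% rate applies.
$523,675 × 36% = $188,523.00
$188,523.00 exceeds the $152,500 cap, so the fee is capped at $152,500.00.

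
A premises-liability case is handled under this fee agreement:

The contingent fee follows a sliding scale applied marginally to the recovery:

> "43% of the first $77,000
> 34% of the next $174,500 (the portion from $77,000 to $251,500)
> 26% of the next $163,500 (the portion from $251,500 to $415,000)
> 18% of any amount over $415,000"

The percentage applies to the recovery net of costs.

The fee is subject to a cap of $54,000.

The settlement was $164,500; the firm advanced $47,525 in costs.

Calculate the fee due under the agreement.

$46,701.50

Fee base (net of costs): $164,500 − $47,525 = $116,975
First $77,000 at 43% = $33,110.00
Remaining $39,975 at 34% = $13,591.50
Fee: $33,110.00 + $13,591.50 = $46,701.50
$46,701.50 is under the $54,000 cap.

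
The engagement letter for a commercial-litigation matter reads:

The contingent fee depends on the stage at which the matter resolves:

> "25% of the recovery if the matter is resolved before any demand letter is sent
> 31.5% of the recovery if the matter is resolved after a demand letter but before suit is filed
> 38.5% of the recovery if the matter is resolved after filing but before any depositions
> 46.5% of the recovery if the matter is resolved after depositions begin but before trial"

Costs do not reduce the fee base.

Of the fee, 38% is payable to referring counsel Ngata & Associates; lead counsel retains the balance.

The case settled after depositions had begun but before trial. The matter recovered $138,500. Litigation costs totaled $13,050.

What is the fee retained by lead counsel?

$39,929.55

Fee base is the gross recovery, $138,500; costs are reimbursed separately.
The matter settled after depositions had begun but before trial, so the 46.5% rate applies.
$138,500 × 46.5% = $64,402.50
Referral share: 38% of $64,402.50 = $24,472.95; lead counsel retains $64,402.50 − $24,472.95 = $39,929.55.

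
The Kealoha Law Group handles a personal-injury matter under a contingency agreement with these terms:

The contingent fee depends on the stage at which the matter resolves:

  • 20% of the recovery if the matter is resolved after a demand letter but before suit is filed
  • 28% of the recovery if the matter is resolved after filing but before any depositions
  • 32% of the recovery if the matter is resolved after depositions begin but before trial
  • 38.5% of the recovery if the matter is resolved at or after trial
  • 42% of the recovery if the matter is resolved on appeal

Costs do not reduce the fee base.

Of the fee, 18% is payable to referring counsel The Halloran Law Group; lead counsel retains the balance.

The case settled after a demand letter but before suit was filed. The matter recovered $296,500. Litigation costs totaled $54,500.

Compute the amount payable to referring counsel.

Fee base is the gross recovery, $296,500; costs are reimbursed separately.
The matter settled after a demand letter but before suit was filed, so the 20% rate applies.
$296,500 × 20% = $59,300.00
Referral share: 18% of $59,300.00 = $10,674.00; lead counsel retains $59,300.00 − $10,674.00 = $48,626.00.

$10,674.00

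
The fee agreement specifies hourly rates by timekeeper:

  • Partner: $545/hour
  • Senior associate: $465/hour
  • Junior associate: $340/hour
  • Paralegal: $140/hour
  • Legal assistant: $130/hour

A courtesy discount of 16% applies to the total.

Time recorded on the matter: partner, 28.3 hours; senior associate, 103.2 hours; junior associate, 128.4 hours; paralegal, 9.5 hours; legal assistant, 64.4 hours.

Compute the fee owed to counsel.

Partner: 28.3 × $545 = $15,423.50
Senior associate: 103.2 × $465 = $47,988.00
Junior associate: 128.4 × $340 = $43,656.00
Paralegal: 9.5 × $140 = $1,330.00
Legal assistant: 64.4 × $130 = $8,372.00
Subtotal: $116,769.50
Less 16% discount: −$18,683.12
Total: $116,769.50 − $18,683.12 = $98,086.38

$98,086.38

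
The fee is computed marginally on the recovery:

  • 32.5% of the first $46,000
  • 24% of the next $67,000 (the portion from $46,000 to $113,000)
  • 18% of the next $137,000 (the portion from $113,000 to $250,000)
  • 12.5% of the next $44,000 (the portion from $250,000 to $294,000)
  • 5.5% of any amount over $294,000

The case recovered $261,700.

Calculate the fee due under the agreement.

First $46,000 at 32.5% = $14,950.00
Next $67,000 at 24% = $16,080.00
Next $137,000 at 18% = $24,660.00
Remaining $11,700 at 12.5% = $1,462.50
Fee: $14,950.00 + $16,080.00 + $24,660.00 + $1,462.50 = $57,152.50

$57,152.50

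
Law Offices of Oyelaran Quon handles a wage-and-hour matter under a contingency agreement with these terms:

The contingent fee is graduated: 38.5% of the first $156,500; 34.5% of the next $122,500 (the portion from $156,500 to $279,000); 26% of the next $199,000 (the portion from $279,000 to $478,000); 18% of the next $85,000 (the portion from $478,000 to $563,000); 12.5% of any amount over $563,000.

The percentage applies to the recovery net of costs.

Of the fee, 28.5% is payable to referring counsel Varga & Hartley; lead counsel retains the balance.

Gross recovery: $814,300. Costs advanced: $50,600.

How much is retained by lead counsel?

Fee base (net of costs): $814,300 − $50,600 = $763,700
First $156,500 at 38.5% = $60,252.50
Next $122,500 at 34.5% = $42,262.50
Next $199,000 at 26% = $51,740.00
Next $85,000 at 18% = $15,300.00
Remaining $200,700 at 12.5% = $25,087.50
Fee: $60,252.50 + $42,262.50 + $51,740.00 + $15,300.00 + $25,087.50 = $194,642.50
Referral share: 28.5% of $194,642.50 = $55,473.11; lead counsel retains $194,642.50 − $55,473.11 = $139,169.39.

$139,169.39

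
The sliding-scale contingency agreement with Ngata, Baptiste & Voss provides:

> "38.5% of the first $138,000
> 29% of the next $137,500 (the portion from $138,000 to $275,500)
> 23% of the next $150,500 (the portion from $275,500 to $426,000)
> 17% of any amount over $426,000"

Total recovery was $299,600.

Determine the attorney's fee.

First $138,000 at 38.5% = $53,130.00
Next $137,500 at 29% = $39,875.00
Remaining $24,100 at 23% = $5,543.00
Fee: $53,130.00 + $39,875.00 + $5,543.00 = $98,548.00

$98,548.00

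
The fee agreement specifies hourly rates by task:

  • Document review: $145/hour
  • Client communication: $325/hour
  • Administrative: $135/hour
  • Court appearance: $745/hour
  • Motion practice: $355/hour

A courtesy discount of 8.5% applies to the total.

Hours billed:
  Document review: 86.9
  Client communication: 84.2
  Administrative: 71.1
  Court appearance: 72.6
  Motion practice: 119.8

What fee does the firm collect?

Document review: 86.9 × $145 = $12,600.50
Client communication: 84.2 × $325 = $27,365.00
Administrative: 71.1 × $135 = $9,598.50
Court appearance: 72.6 × $745 = $54,087.00
Motion practice: 119.8 × $355 = $42,529.00
Subtotal: $146,180.00
Less 8.5% discount: −$12,425.30
Total: $146,180.00 − $12,425.30 = $133,754.70

$133,754.70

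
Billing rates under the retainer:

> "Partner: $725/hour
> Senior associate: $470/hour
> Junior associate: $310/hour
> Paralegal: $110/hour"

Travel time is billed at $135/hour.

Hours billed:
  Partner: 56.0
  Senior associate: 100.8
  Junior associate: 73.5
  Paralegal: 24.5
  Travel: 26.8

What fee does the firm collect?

$117,074.00

Partner: 56.0 × $725 = $40,600.00
Senior associate: 100.8 × $470 = $47,376.00
Junior associate: 73.5 × $310 = $22,785.00
Paralegal: 24.5 × $110 = $2,695.00
Subtotal: $40,600.00 + $47,376.00 + $22,785.00 + $2,695.00 = $113,456.00
Travel: 26.8 × $135 = $3,618.00
Total: $113,456.00 + $3,618.00 = $117,074.00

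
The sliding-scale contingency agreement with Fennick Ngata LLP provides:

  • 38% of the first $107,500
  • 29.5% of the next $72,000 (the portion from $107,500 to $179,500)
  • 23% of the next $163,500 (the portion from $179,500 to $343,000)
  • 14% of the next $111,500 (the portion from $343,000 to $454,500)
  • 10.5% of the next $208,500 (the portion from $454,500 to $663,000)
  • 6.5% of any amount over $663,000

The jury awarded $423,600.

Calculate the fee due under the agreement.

$110,979.00

First $107,500 at 38% = $40,850.00
Next $72,000 at 29.5% = $21,240.00
Next $163,500 at 23% = $37,605.00
Remaining $80,600 at 14% = $11,284.00
Fee: $40,850.00 + $21,240.00 + $37,605.00 + $11,284.00 = $110,979.00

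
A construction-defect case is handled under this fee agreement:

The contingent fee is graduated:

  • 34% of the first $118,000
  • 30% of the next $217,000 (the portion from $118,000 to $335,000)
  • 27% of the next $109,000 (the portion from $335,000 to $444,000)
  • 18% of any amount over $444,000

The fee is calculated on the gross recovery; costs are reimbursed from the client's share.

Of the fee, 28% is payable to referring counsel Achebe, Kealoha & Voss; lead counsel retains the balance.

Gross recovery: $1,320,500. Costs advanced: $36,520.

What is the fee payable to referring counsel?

Fee base is the gross recovery, $1,320,500; costs are reimbursed separately.
First $118,000 at 34% = $40,120.00
Next $217,000 at 30% = $65,100.00
Next $109,000 at 27% = $29,430.00
Remaining $876,500 at 18% = $157,770.00
Fee: $40,120.00 + $65,100.00 + $29,430.00 + $157,770.00 = $292,420.00
Referral share: 28% of $292,420.00 = $81,877.60; lead counsel retains $292,420.00 − $81,877.60 = $210,542.40.

$81,877.60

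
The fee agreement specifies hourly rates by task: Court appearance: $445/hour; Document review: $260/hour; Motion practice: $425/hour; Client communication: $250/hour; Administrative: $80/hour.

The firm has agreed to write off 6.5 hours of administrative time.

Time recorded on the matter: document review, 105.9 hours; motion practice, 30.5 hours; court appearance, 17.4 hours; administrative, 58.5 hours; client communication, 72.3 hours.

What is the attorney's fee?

Court appearance: 17.4 × $445 = $7,743.00
Document review: 105.9 × $260 = $27,534.00
Motion practice: 30.5 × $425 = $12,962.50
Client communication: 72.3 × $250 = $18,075.00
Administrative: 58.5 × $80 = $4,680.00
Subtotal: $70,994.50
Write-off: 6.5 × $80 = $520.00
Total: $70,994.50 − $520.00 = $70,474.50

$70,474.50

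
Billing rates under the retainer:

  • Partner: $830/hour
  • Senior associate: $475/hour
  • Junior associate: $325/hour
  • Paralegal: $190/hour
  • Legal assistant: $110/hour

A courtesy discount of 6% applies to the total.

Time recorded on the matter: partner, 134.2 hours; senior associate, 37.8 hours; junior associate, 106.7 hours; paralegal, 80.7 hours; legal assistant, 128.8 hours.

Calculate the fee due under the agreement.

$181,908.33

Partner: 134.2 × $830 = $111,386.00
Senior associate: 37.8 × $475 = $17,955.00
Junior associate: 106.7 × $325 = $34,677.50
Paralegal: 80.7 × $190 = $15,333.00
Legal assistant: 128.8 × $110 = $14,168.00
Subtotal: $193,519.50
Less 6% discount: −$11,611.17
Total: $193,519.50 − $11,611.17 = $181,908.33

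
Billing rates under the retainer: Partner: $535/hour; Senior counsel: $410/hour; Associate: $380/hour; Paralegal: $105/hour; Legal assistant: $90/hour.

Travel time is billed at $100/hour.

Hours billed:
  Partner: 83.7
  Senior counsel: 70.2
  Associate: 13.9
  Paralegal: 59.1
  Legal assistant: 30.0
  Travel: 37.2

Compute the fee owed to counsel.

Partner: 83.7 × $535 = $44,779.50
Senior counsel: 70.2 × $410 = $28,782.00
Associate: 13.9 × $380 = $5,282.00
Paralegal: 59.1 × $105 = $6,205.50
Legal assistant: 30.0 × $90 = $2,700.00
Subtotal: $44,779.50 + $28,782.00 + $5,282.00 + $6,205.50 + $2,700.00 = $87,749.00
Travel: 37.2 × $100 = $3,720.00
Total: $87,749.00 + $3,720.00 = $91,469.00

$91,469.00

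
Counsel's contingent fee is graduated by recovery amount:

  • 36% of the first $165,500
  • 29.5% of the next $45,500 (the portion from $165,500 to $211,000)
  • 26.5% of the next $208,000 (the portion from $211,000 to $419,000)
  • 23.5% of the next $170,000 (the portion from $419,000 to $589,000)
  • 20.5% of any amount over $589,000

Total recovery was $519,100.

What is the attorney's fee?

$151,646.00

First $165,500 at 36% = $59,580.00
Next $45,500 at 29.5% = $13,422.50
Next $208,000 at 26.5% = $55,120.00
Remaining $100,100 at 23.5% = $23,523.50
Fee: $59,580.00 + $13,422.50 + $55,120.00 + $23,523.50 = $151,646.00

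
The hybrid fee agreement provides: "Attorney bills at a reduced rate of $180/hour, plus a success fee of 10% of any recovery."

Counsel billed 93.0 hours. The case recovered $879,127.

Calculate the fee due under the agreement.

Hourly: 93.0 × $180 = $16,740.00
Success fee: 10% of $879,127 = $87,912.70
Total: $16,740.00 + $87,912.70 = $104,652.70

$104,652.70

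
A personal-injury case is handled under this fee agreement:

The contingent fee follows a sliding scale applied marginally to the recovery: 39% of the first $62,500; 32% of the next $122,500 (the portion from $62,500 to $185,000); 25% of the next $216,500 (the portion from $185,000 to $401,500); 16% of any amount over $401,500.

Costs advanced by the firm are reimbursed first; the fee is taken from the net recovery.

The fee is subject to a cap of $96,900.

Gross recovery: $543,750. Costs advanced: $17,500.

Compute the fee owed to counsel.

Fee base (net of costs): $543,750 − $17,500 = $526,250
First $62,500 at 39% = $24,375.00
Next $122,500 at 32% = $39,200.00
Next $216,500 at 25% = $54,125.00
Remaining $124,750 at 16% = $19,960.00
Fee: $24,375.00 + $39,200.00 + $54,125.00 + $19,960.00 = $137,660.00
$137,660.00 exceeds the $96,900 cap, so the fee is capped at $96,900.00.

$96,900.00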